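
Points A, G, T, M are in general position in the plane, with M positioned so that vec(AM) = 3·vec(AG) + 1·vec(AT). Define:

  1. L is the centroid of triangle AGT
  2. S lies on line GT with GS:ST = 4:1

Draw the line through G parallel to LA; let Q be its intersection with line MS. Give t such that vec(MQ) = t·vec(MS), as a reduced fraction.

Work in coordinates with A = (0, 0), G = (1, 0), T = (0, 1), M = (3, 1).
1. L is the centroid of triangle AGT ⇒ L = (1/3, 1/3)
2. S lies on line GT with GS:ST = 4:1 ⇒ S = (1/5, 4/5)
through G parallel to LA: direction (-1/3, -1/3); meets MS at Q = (25/13, 12/13)
Q = M + t·(S−M) with t = 5/13

t = 5/13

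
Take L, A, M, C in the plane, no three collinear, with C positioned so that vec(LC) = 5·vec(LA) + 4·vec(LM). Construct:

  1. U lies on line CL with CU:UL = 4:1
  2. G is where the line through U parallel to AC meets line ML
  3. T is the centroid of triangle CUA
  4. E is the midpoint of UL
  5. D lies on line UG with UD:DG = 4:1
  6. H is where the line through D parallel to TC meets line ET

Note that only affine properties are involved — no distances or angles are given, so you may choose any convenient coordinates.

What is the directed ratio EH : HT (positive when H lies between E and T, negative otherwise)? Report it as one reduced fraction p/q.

EH:HT = 13/32

Assign L = (0, 0), A = (1, 0), M = (0, 1), C = (5, 4) — the answer is frame-independent, so this choice is without loss of generality.
1. U lies on line CL with CU:UL = 4:1 ⇒ U = (1, 4/5)
2. G is where the line through U parallel to AC meets line ML ⇒ G = (0, -1/5)
3. T is the centroid of triangle CUA ⇒ T = (7/3, 8/5)
4. E is the midpoint of UL ⇒ E = (1/2, 2/5)
5. D lies on line UG with UD:DG = 4:1 ⇒ D = (1/5, 0)
6. H is where the line through D parallel to TC meets line ET ⇒ H = (139/135, 56/75)
H = E + t·(T−E) with t = 13/45, so EH:HT = t:(1−t) = 13/45:32/45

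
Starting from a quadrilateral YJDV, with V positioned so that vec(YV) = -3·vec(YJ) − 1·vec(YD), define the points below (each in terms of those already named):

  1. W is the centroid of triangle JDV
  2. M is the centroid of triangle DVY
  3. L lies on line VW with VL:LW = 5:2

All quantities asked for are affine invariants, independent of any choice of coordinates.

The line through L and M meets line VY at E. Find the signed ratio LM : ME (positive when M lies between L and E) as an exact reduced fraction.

LM:ME = -11/21

Choose coordinates Y = (0, 0), J = (1, 0), D = (0, 1), V = (-3, -1).
1. W is the centroid of triangle JDV ⇒ W = (-2/3, 0)
2. M is the centroid of triangle DVY ⇒ M = (-1, 0)
3. L lies on line VW with VL:LW = 5:2 ⇒ L = (-4/3, -2/7)
line LM meets VY at E = (-18/11, -6/11)
M = L + t·(E−L) with t = -11/10, so LM:ME = -11/10:21/10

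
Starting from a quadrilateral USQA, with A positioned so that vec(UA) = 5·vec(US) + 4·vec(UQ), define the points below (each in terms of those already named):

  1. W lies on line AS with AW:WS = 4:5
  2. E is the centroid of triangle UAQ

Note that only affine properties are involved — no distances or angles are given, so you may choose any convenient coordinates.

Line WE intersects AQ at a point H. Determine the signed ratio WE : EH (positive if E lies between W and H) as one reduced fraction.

WE:EH = 17/15

Set U = (0, 0), S = (1, 0), Q = (0, 1), A = (5, 4); any affine frame gives the same invariant.
1. W lies on line AS with AW:WS = 4:5 ⇒ W = (29/9, 20/9)
2. E is the centroid of triangle UAQ ⇒ E = (5/3, 5/3)
line WE meets AQ at H = (5/17, 20/17)
E = W + t·(H−W) with t = 17/32, so WE:EH = 17/32:15/32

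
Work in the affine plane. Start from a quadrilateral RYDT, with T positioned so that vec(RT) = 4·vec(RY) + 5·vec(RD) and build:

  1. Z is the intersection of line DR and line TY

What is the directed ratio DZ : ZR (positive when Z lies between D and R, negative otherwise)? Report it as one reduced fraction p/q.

Assign R = (0, 0), Y = (1, 0), D = (0, 1), T = (4, 5) — the answer is frame-independent, so this choice is without loss of generality.
1. Z is the intersection of line DR and line TY ⇒ Z = (0, -5/3)
Z = D + t·(R−D) with t = 8/3, so DZ:ZR = t:(1−t) = 8/3:-5/3

DZ:ZR = -8/5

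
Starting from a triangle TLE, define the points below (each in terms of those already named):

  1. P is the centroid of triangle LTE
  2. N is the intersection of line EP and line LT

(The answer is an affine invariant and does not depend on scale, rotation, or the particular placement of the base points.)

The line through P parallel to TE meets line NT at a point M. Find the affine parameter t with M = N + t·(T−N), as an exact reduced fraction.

Work in coordinates with T = (0, 0), L = (1, 0), E = (0, 1).
1. P is the centroid of triangle LTE ⇒ P = (1/3, 1/3)
2. N is the intersection of line EP and line LT ⇒ N = (1/2, 0)
through P parallel to TE: direction (0, 1); meets NT at M = (1/3, 0)
M = N + t·(T−N) with t = 1/3

t = 1/3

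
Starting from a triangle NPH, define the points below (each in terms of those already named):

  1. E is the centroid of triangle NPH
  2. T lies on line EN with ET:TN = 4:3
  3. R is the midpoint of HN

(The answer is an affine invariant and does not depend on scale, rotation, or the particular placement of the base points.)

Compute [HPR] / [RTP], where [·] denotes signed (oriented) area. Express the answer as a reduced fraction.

[HPR]:[RTP] = -7/4

Work in coordinates with N = (0, 0), P = (1, 0), H = (0, 1).
1. E is the centroid of triangle NPH ⇒ E = (1/3, 1/3)
2. T lies on line EN with ET:TN = 4:3 ⇒ T = (1/7, 1/7)
3. R is the midpoint of HN ⇒ R = (0, 1/2)
2·[HPR] = -1/2, 2·[RTP] = 2/7
[HPR]:[RTP] = -1/2:2/7 = -7/4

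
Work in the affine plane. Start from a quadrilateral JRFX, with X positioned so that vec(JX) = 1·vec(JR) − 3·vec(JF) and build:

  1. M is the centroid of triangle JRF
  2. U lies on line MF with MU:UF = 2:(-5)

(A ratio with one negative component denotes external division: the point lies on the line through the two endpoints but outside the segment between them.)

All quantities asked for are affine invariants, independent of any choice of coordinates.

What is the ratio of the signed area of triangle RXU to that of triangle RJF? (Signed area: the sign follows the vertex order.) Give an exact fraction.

[RXU]:[RJF] = 4/3

Choose coordinates J = (0, 0), R = (1, 0), F = (0, 1), X = (1, -3).
1. M is the centroid of triangle JRF ⇒ M = (1/3, 1/3)
2. U lies on line MF with MU:UF = 2:(-5) ⇒ U = (5/9, -1/9)
2·[RXU] = -4/3, 2·[RJF] = -1
[RXU]:[RJF] = -4/3:-1 = 4/3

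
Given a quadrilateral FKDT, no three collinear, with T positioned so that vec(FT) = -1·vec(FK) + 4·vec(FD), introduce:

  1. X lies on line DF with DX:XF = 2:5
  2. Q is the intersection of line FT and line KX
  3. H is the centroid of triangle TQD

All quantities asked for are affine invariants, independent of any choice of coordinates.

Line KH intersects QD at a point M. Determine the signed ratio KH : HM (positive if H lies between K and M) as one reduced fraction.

Set F = (0, 0), K = (1, 0), D = (0, 1), T = (-1, 4); any affine frame gives the same invariant.
1. X lies on line DF with DX:XF = 2:5 ⇒ X = (0, 5/7)
2. Q is the intersection of line FT and line KX ⇒ Q = (-5/23, 20/23)
3. H is the centroid of triangle TQD ⇒ H = (-28/69, 45/23)
line KH meets QD at M = (95/483, 180/161)
H = K + t·(M−K) with t = 7/4, so KH:HM = 7/4:-3/4

KH:HM = -7/3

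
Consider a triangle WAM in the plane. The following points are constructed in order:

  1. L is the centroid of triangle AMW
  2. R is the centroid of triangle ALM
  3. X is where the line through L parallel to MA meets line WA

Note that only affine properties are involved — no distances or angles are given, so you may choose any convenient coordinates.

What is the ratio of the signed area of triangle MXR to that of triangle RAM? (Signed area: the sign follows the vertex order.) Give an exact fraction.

Set W = (0, 0), A = (1, 0), M = (0, 1); any affine frame gives the same invariant.
1. L is the centroid of triangle AMW ⇒ L = (1/3, 1/3)
2. R is the centroid of triangle ALM ⇒ R = (4/9, 4/9)
3. X is where the line through L parallel to MA meets line WA ⇒ X = (2/3, 0)
2·[MXR] = 2/27, 2·[RAM] = 1/9
[MXR]:[RAM] = 2/27:1/9 = 2/3

[MXR]:[RAM] = 2/3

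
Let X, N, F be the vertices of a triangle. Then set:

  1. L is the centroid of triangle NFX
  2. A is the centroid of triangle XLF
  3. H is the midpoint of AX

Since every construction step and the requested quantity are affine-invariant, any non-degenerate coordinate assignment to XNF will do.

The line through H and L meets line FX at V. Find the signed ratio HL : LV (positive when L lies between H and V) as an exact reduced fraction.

HL:LV = -5/6

Set X = (0, 0), N = (1, 0), F = (0, 1); any affine frame gives the same invariant.
1. L is the centroid of triangle NFX ⇒ L = (1/3, 1/3)
2. A is the centroid of triangle XLF ⇒ A = (1/9, 4/9)
3. H is the midpoint of AX ⇒ H = (1/18, 2/9)
line HL meets FX at V = (0, 1/5)
L = H + t·(V−H) with t = -5, so HL:LV = -5:6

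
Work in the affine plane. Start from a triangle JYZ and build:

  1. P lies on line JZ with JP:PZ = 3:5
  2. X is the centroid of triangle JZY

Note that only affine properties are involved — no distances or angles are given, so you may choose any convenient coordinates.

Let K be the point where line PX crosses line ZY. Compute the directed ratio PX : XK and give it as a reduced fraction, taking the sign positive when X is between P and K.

PX:XK = 7/8

Choose coordinates J = (0, 0), Y = (1, 0), Z = (0, 1).
1. P lies on line JZ with JP:PZ = 3:5 ⇒ P = (0, 3/8)
2. X is the centroid of triangle JZY ⇒ X = (1/3, 1/3)
line PX meets ZY at K = (5/7, 2/7)
X = P + t·(K−P) with t = 7/15, so PX:XK = 7/15:8/15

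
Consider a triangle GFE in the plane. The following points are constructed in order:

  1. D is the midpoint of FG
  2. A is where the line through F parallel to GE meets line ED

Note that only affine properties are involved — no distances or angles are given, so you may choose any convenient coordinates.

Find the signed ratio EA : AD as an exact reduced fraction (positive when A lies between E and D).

Assign G = (0, 0), F = (1, 0), E = (0, 1) — the answer is frame-independent, so this choice is without loss of generality.
1. D is the midpoint of FG ⇒ D = (1/2, 0)
2. A is where the line through F parallel to GE meets line ED ⇒ A = (1, -1)
A = E + t·(D−E) with t = 2, so EA:AD = t:(1−t) = 2:-1

EA:AD = -2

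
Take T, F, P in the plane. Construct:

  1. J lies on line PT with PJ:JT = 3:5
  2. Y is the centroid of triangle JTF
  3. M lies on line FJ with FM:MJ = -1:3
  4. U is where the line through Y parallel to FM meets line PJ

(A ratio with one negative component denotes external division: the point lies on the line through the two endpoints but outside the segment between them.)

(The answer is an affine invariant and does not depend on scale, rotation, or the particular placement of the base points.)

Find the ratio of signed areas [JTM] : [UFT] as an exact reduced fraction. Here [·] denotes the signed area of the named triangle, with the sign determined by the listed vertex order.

Assign T = (0, 0), F = (1, 0), P = (0, 1) — the answer is frame-independent, so this choice is without loss of generality.
1. J lies on line PT with PJ:JT = 3:5 ⇒ J = (0, 5/8)
2. Y is the centroid of triangle JTF ⇒ Y = (1/3, 5/24)
3. M lies on line FJ with FM:MJ = -1:3 ⇒ M = (3/2, -5/16)
4. U is where the line through Y parallel to FM meets line PJ ⇒ U = (0, 5/12)
2·[JTM] = 15/16, 2·[UFT] = -5/12
[JTM]:[UFT] = 15/16:-5/12 = -9/4

[JTM]:[UFT] = -9/4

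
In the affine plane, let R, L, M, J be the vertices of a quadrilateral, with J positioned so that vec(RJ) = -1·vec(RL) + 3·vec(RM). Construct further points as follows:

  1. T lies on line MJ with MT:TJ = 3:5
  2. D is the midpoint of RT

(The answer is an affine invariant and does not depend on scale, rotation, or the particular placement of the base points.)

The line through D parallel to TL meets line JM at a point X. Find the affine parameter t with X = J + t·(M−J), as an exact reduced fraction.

Set R = (0, 0), L = (1, 0), M = (0, 1), J = (-1, 3); any affine frame gives the same invariant.
1. T lies on line MJ with MT:TJ = 3:5 ⇒ T = (-3/8, 7/4)
2. D is the midpoint of RT ⇒ D = (-3/16, 7/8)
through D parallel to TL: direction (11/8, -7/4); meets JM at X = (1/2, 0)
X = J + t·(M−J) with t = 3/2

t = 3/2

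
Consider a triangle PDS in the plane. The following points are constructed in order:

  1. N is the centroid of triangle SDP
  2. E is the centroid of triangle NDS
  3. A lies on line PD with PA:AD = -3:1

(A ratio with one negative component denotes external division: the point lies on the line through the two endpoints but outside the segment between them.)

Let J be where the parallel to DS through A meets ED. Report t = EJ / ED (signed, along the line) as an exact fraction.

t = 11/2

Assign P = (0, 0), D = (1, 0), S = (0, 1) — the answer is frame-independent, so this choice is without loss of generality.
1. N is the centroid of triangle SDP ⇒ N = (1/3, 1/3)
2. E is the centroid of triangle NDS ⇒ E = (4/9, 4/9)
3. A lies on line PD with PA:AD = -3:1 ⇒ A = (3/2, 0)
through A parallel to DS: direction (-1, 1); meets ED at J = (7/2, -2)
J = E + t·(D−E) with t = 11/2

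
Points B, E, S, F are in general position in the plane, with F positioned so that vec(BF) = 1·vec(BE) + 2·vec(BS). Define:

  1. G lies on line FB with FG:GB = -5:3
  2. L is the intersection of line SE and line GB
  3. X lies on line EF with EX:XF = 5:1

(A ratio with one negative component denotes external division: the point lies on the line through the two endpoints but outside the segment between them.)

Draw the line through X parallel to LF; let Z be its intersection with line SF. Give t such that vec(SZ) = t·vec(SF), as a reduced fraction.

Work in coordinates with B = (0, 0), E = (1, 0), S = (0, 1), F = (1, 2).
1. G lies on line FB with FG:GB = -5:3 ⇒ G = (-3/2, -3)
2. L is the intersection of line SE and line GB ⇒ L = (1/3, 2/3)
3. X lies on line EF with EX:XF = 5:1 ⇒ X = (1, 5/3)
through X parallel to LF: direction (2/3, 4/3); meets SF at Z = (4/3, 7/3)
Z = S + t·(F−S) with t = 4/3

t = 4/3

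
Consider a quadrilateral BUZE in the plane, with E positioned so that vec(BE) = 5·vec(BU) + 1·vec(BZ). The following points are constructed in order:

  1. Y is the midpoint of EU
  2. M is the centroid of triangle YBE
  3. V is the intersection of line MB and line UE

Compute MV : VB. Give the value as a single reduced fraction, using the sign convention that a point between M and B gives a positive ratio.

MV:VB = -1/3

Set B = (0, 0), U = (1, 0), Z = (0, 1), E = (5, 1); any affine frame gives the same invariant.
1. Y is the midpoint of EU ⇒ Y = (3, 1/2)
2. M is the centroid of triangle YBE ⇒ M = (8/3, 1/2)
3. V is the intersection of line MB and line UE ⇒ V = (4, 3/4)
V = M + t·(B−M) with t = -1/2, so MV:VB = t:(1−t) = -1/2:3/2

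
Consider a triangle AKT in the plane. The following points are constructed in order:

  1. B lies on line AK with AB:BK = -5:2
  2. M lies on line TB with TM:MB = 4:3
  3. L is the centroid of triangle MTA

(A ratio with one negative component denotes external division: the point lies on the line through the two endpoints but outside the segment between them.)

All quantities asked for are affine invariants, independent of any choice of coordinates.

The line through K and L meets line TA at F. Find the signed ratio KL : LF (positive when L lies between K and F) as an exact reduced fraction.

KL:LF = 43/20

Choose coordinates A = (0, 0), K = (1, 0), T = (0, 1).
1. B lies on line AK with AB:BK = -5:2 ⇒ B = (5/3, 0)
2. M lies on line TB with TM:MB = 4:3 ⇒ M = (20/21, 3/7)
3. L is the centroid of triangle MTA ⇒ L = (20/63, 10/21)
line KL meets TA at F = (0, 30/43)
L = K + t·(F−K) with t = 43/63, so KL:LF = 43/63:20/63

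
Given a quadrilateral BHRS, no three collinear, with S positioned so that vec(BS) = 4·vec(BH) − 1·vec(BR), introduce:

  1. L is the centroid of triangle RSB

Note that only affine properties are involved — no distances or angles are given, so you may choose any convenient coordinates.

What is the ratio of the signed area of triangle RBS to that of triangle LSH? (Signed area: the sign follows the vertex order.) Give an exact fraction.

Set B = (0, 0), H = (1, 0), R = (0, 1), S = (4, -1); any affine frame gives the same invariant.
1. L is the centroid of triangle RSB ⇒ L = (4/3, 0)
2·[RBS] = 4, 2·[LSH] = -1/3
[RBS]:[LSH] = 4:-1/3 = -12

[RBS]:[LSH] = -12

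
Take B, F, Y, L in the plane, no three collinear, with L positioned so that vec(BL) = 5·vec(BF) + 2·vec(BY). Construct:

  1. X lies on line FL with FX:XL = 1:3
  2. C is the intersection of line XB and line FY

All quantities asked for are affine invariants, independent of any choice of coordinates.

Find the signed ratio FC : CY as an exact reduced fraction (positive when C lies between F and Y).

Work in coordinates with B = (0, 0), F = (1, 0), Y = (0, 1), L = (5, 2).
1. X lies on line FL with FX:XL = 1:3 ⇒ X = (2, 1/2)
2. C is the intersection of line XB and line FY ⇒ C = (4/5, 1/5)
C = F + t·(Y−F) with t = 1/5, so FC:CY = t:(1−t) = 1/5:4/5

FC:CY = 1/4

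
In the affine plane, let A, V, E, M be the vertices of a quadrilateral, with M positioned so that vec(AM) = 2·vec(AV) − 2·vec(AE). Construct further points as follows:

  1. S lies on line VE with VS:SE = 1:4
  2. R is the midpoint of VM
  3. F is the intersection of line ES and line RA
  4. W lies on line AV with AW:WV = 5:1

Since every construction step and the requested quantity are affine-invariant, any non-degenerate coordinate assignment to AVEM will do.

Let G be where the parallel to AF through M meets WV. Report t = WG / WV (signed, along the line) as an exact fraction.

Work in coordinates with A = (0, 0), V = (1, 0), E = (0, 1), M = (2, -2).
1. S lies on line VE with VS:SE = 1:4 ⇒ S = (4/5, 1/5)
2. R is the midpoint of VM ⇒ R = (3/2, -1)
3. F is the intersection of line ES and line RA ⇒ F = (3, -2)
4. W lies on line AV with AW:WV = 5:1 ⇒ W = (5/6, 0)
through M parallel to AF: direction (3, -2); meets WV at G = (-1, 0)
G = W + t·(V−W) with t = -11

t = -11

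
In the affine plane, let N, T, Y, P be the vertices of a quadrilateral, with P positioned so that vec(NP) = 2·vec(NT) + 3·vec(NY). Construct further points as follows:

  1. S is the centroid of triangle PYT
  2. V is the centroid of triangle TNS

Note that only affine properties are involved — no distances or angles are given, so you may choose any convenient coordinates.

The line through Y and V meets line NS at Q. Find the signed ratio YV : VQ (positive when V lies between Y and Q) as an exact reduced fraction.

YV:VQ = -13/4

Set N = (0, 0), T = (1, 0), Y = (0, 1), P = (2, 3); any affine frame gives the same invariant.
1. S is the centroid of triangle PYT ⇒ S = (1, 4/3)
2. V is the centroid of triangle TNS ⇒ V = (2/3, 4/9)
line YV meets NS at Q = (6/13, 8/13)
V = Y + t·(Q−Y) with t = 13/9, so YV:VQ = 13/9:-4/9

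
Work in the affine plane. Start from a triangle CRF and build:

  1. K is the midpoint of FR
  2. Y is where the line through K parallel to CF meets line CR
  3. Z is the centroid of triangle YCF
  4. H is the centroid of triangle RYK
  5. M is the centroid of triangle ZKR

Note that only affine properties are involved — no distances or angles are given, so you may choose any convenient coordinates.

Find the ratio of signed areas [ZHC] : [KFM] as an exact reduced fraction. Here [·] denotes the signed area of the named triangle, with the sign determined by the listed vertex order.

[ZHC]:[KFM] = -7/3

Choose coordinates C = (0, 0), R = (1, 0), F = (0, 1).
1. K is the midpoint of FR ⇒ K = (1/2, 1/2)
2. Y is where the line through K parallel to CF meets line CR ⇒ Y = (1/2, 0)
3. Z is the centroid of triangle YCF ⇒ Z = (1/6, 1/3)
4. H is the centroid of triangle RYK ⇒ H = (2/3, 1/6)
5. M is the centroid of triangle ZKR ⇒ M = (5/9, 5/18)
2·[ZHC] = -7/36, 2·[KFM] = 1/12
[ZHC]:[KFM] = -7/36:1/12 = -7/3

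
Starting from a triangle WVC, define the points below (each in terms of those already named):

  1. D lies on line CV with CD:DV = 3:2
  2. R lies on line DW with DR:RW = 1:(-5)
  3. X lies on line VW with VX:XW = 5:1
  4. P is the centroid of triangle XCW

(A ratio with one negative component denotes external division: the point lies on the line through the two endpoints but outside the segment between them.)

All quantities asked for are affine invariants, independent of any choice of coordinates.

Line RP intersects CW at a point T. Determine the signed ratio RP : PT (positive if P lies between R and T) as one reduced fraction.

RP:PT = 25/2

Set W = (0, 0), V = (1, 0), C = (0, 1); any affine frame gives the same invariant.
1. D lies on line CV with CD:DV = 3:2 ⇒ D = (3/5, 2/5)
2. R lies on line DW with DR:RW = 1:(-5) ⇒ R = (3/4, 1/2)
3. X lies on line VW with VX:XW = 5:1 ⇒ X = (1/6, 0)
4. P is the centroid of triangle XCW ⇒ P = (1/18, 1/3)
line RP meets CW at T = (0, 8/25)
P = R + t·(T−R) with t = 25/27, so RP:PT = 25/27:2/27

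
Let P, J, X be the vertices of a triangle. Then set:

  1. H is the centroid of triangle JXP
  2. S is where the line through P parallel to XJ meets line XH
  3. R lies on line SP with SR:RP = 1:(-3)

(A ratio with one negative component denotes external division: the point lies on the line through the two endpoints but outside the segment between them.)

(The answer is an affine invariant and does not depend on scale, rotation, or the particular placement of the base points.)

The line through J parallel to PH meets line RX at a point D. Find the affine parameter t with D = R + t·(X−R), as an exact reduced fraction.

t = 1/2

Work in coordinates with P = (0, 0), J = (1, 0), X = (0, 1).
1. H is the centroid of triangle JXP ⇒ H = (1/3, 1/3)
2. S is where the line through P parallel to XJ meets line XH ⇒ S = (1, -1)
3. R lies on line SP with SR:RP = 1:(-3) ⇒ R = (3/2, -3/2)
through J parallel to PH: direction (1/3, 1/3); meets RX at D = (3/4, -1/4)
D = R + t·(X−R) with t = 1/2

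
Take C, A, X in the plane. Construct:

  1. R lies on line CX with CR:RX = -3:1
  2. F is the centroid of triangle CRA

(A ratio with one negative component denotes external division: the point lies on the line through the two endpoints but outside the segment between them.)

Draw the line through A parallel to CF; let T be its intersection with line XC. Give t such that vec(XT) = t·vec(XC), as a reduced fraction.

t = 5/2

Set C = (0, 0), A = (1, 0), X = (0, 1); any affine frame gives the same invariant.
1. R lies on line CX with CR:RX = -3:1 ⇒ R = (0, 3/2)
2. F is the centroid of triangle CRA ⇒ F = (1/3, 1/2)
through A parallel to CF: direction (1/3, 1/2); meets XC at T = (0, -3/2)
T = X + t·(C−X) with t = 5/2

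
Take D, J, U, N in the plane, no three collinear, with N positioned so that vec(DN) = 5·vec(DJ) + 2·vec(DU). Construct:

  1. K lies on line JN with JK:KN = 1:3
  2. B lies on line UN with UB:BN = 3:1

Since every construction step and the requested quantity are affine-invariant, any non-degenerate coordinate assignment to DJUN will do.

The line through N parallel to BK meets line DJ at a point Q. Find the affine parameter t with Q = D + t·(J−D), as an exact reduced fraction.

t = 11/5

Assign D = (0, 0), J = (1, 0), U = (0, 1), N = (5, 2) — the answer is frame-independent, so this choice is without loss of generality.
1. K lies on line JN with JK:KN = 1:3 ⇒ K = (2, 1/2)
2. B lies on line UN with UB:BN = 3:1 ⇒ B = (15/4, 7/4)
through N parallel to BK: direction (-7/4, -5/4); meets DJ at Q = (11/5, 0)
Q = D + t·(J−D) with t = 11/5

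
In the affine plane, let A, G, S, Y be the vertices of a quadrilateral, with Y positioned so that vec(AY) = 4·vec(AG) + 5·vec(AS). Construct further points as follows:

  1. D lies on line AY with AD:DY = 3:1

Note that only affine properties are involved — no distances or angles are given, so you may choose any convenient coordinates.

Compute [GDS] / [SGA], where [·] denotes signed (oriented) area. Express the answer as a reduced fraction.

[GDS]:[SGA] = -23/4

Assign A = (0, 0), G = (1, 0), S = (0, 1), Y = (4, 5) — the answer is frame-independent, so this choice is without loss of generality.
1. D lies on line AY with AD:DY = 3:1 ⇒ D = (3, 15/4)
2·[GDS] = 23/4, 2·[SGA] = -1
[GDS]:[SGA] = 23/4:-1 = -23/4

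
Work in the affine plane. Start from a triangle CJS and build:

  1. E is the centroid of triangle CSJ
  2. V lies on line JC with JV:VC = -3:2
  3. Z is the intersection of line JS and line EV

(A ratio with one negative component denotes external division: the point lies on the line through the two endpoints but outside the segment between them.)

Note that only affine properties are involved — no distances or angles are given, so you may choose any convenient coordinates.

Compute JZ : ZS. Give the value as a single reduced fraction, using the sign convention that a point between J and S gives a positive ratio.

Choose coordinates C = (0, 0), J = (1, 0), S = (0, 1).
1. E is the centroid of triangle CSJ ⇒ E = (1/3, 1/3)
2. V lies on line JC with JV:VC = -3:2 ⇒ V = (-2, 0)
3. Z is the intersection of line JS and line EV ⇒ Z = (5/8, 3/8)
Z = J + t·(S−J) with t = 3/8, so JZ:ZS = t:(1−t) = 3/8:5/8

JZ:ZS = 3/5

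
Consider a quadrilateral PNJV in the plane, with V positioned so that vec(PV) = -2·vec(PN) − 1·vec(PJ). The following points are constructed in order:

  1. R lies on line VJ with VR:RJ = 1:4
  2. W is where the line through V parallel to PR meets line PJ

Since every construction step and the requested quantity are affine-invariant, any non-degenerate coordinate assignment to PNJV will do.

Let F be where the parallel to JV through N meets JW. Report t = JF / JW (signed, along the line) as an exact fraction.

t = 8/5

Choose coordinates P = (0, 0), N = (1, 0), J = (0, 1), V = (-2, -1).
1. R lies on line VJ with VR:RJ = 1:4 ⇒ R = (-8/5, -3/5)
2. W is where the line through V parallel to PR meets line PJ ⇒ W = (0, -1/4)
through N parallel to JV: direction (-2, -2); meets JW at F = (0, -1)
F = J + t·(W−J) with t = 8/5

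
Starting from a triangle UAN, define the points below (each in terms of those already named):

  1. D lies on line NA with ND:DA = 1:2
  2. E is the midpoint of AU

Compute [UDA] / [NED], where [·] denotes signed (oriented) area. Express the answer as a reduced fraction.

[UDA]:[NED] = -4

Assign U = (0, 0), A = (1, 0), N = (0, 1) — the answer is frame-independent, so this choice is without loss of generality.
1. D lies on line NA with ND:DA = 1:2 ⇒ D = (1/3, 2/3)
2. E is the midpoint of AU ⇒ E = (1/2, 0)
2·[UDA] = -2/3, 2·[NED] = 1/6
[UDA]:[NED] = -2/3:1/6 = -4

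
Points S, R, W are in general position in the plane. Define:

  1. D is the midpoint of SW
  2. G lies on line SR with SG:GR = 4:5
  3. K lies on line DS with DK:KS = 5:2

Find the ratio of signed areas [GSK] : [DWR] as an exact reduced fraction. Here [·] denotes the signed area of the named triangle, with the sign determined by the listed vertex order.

Choose coordinates S = (0, 0), R = (1, 0), W = (0, 1).
1. D is the midpoint of SW ⇒ D = (0, 1/2)
2. G lies on line SR with SG:GR = 4:5 ⇒ G = (4/9, 0)
3. K lies on line DS with DK:KS = 5:2 ⇒ K = (0, 1/7)
2·[GSK] = -4/63, 2·[DWR] = -1/2
[GSK]:[DWR] = -4/63:-1/2 = 8/63

[GSK]:[DWR] = 8/63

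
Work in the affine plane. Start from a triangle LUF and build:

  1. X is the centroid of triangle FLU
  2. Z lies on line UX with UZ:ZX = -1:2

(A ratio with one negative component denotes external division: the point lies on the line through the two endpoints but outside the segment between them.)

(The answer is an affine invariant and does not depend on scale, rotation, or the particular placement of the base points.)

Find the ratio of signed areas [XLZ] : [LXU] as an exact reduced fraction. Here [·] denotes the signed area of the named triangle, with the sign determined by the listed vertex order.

[XLZ]:[LXU] = -2

Assign L = (0, 0), U = (1, 0), F = (0, 1) — the answer is frame-independent, so this choice is without loss of generality.
1. X is the centroid of triangle FLU ⇒ X = (1/3, 1/3)
2. Z lies on line UX with UZ:ZX = -1:2 ⇒ Z = (5/3, -1/3)
2·[XLZ] = 2/3, 2·[LXU] = -1/3
[XLZ]:[LXU] = 2/3:-1/3 = -2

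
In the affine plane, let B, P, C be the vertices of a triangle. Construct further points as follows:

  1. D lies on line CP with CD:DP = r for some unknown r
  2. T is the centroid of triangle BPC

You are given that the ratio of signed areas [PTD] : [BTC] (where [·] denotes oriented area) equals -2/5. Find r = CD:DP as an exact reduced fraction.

Work in coordinates with B = (0, 0), P = (1, 0), C = (0, 1).
1. With CD:DP = r, write λ = r/(r+1) so D = C + λ·(P−C); D is affine-linear in λ
2. T is the centroid of triangle BPC ⇒ T = (1/3, 1/3)
Every point depending on D is an affine combination of D and λ-independent points, so each such coordinate is linear in λ; the λ² term in each signed area is a multiple of (P−C)×(P−C) = 0, so 2·[PTD] and 2·[BTC] are each linear in λ. Evaluating at λ=0 and λ=1:
  2·[PTD] = 1/3·λ − 1/3,   2·[BTC] = 1/3
So [PTD]:[BTC] = (1/3·λ − 1/3) / (1/3). Setting this equal to -2/5:
  1/3·λ − 1/3 = -2/5·(1/3)  ⇒  λ = 3/5
Then r = λ/(1−λ) = (3/5)/(2/5) = 3/2. Check: with r = 3/2, D = (3/5, 2/5) and [PTD]:[BTC] = -2/5 as required.

r = 3/2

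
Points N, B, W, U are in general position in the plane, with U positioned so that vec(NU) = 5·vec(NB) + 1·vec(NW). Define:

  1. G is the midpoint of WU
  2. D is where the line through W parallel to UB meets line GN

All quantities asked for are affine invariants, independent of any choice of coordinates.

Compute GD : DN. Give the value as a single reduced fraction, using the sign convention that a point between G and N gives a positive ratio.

GD:DN = -5/8

Assign N = (0, 0), B = (1, 0), W = (0, 1), U = (5, 1) — the answer is frame-independent, so this choice is without loss of generality.
1. G is the midpoint of WU ⇒ G = (5/2, 1)
2. D is where the line through W parallel to UB meets line GN ⇒ D = (20/3, 8/3)
D = G + t·(N−G) with t = -5/3, so GD:DN = t:(1−t) = -5/3:8/3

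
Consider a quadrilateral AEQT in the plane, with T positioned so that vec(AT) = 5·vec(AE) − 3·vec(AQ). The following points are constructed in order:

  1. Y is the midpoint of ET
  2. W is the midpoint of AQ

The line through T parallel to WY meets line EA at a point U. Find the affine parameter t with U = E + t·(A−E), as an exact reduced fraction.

t = 1/2

Choose coordinates A = (0, 0), E = (1, 0), Q = (0, 1), T = (5, -3).
1. Y is the midpoint of ET ⇒ Y = (3, -3/2)
2. W is the midpoint of AQ ⇒ W = (0, 1/2)
through T parallel to WY: direction (3, -2); meets EA at U = (1/2, 0)
U = E + t·(A−E) with t = 1/2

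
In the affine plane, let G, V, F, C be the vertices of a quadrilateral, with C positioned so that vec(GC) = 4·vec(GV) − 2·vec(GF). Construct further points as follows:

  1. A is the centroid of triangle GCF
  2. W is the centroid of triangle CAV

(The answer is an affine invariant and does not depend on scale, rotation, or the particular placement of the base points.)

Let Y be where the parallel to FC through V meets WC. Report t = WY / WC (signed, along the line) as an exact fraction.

t = -2/7

Set G = (0, 0), V = (1, 0), F = (0, 1), C = (4, -2); any affine frame gives the same invariant.
1. A is the centroid of triangle GCF ⇒ A = (4/3, -1/3)
2. W is the centroid of triangle CAV ⇒ W = (19/9, -7/9)
through V parallel to FC: direction (4, -3); meets WC at Y = (11/7, -3/7)
Y = W + t·(C−W) with t = -2/7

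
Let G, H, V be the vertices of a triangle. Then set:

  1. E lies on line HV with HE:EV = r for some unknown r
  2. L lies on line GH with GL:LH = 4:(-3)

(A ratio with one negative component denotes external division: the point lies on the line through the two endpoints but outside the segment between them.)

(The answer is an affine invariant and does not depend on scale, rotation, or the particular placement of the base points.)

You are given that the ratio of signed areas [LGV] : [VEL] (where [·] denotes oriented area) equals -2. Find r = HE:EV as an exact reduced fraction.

r = 1/2

Set G = (0, 0), H = (1, 0), V = (0, 1); any affine frame gives the same invariant.
1. With HE:EV = r, write λ = r/(r+1) so E = H + λ·(V−H); E is affine-linear in λ
2. L lies on line GH with GL:LH = 4:(-3) ⇒ L = (4, 0)
Every point depending on E is an affine combination of E and λ-independent points, so each such coordinate is linear in λ; the λ² term in each signed area is a multiple of (V−H)×(V−H) = 0, so 2·[LGV] and 2·[VEL] are each linear in λ. Evaluating at λ=0 and λ=1:
  2·[LGV] = -4,   2·[VEL] = -3·λ + 3
So [LGV]:[VEL] = (-4) / (-3·λ + 3). Setting this equal to -2:
  -4 = -2·(-3·λ + 3)  ⇒  λ = 1/3
Then r = λ/(1−λ) = (1/3)/(2/3) = 1/2. Check: with r = 1/2, E = (2/3, 1/3) and [LGV]:[VEL] = -2 as required.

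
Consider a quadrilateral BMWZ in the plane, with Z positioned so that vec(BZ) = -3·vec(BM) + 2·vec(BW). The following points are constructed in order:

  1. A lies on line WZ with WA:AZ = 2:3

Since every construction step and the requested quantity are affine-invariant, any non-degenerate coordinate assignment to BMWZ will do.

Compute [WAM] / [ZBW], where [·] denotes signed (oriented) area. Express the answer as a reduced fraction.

Assign B = (0, 0), M = (1, 0), W = (0, 1), Z = (-3, 2) — the answer is frame-independent, so this choice is without loss of generality.
1. A lies on line WZ with WA:AZ = 2:3 ⇒ A = (-6/5, 7/5)
2·[WAM] = 4/5, 2·[ZBW] = 3
[WAM]:[ZBW] = 4/5:3 = 4/15

[WAM]:[ZBW] = 4/15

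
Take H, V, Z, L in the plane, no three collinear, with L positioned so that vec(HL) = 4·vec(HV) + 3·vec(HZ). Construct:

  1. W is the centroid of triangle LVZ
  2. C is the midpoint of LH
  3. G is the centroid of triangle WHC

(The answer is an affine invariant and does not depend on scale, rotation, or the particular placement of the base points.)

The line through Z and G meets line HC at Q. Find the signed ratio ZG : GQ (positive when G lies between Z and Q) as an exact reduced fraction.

Set H = (0, 0), V = (1, 0), Z = (0, 1), L = (4, 3); any affine frame gives the same invariant.
1. W is the centroid of triangle LVZ ⇒ W = (5/3, 4/3)
2. C is the midpoint of LH ⇒ C = (2, 3/2)
3. G is the centroid of triangle WHC ⇒ G = (11/9, 17/18)
line ZG meets HC at Q = (44/35, 33/35)
G = Z + t·(Q−Z) with t = 35/36, so ZG:GQ = 35/36:1/36

ZG:GQ = 35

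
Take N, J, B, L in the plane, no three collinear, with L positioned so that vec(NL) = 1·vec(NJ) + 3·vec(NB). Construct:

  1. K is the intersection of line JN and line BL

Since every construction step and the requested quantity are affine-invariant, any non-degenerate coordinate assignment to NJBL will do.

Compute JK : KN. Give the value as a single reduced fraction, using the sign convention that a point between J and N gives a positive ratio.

JK:KN = -3

Set N = (0, 0), J = (1, 0), B = (0, 1), L = (1, 3); any affine frame gives the same invariant.
1. K is the intersection of line JN and line BL ⇒ K = (-1/2, 0)
K = J + t·(N−J) with t = 3/2, so JK:KN = t:(1−t) = 3/2:-1/2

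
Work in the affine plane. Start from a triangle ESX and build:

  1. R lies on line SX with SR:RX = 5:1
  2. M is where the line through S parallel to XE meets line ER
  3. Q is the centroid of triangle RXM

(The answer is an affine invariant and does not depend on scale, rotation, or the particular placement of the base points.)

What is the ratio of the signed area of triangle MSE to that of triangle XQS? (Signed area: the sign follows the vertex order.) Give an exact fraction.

[MSE]:[XQS] = 3

Choose coordinates E = (0, 0), S = (1, 0), X = (0, 1).
1. R lies on line SX with SR:RX = 5:1 ⇒ R = (1/6, 5/6)
2. M is where the line through S parallel to XE meets line ER ⇒ M = (1, 5)
3. Q is the centroid of triangle RXM ⇒ Q = (7/18, 41/18)
2·[MSE] = -5, 2·[XQS] = -5/3
[MSE]:[XQS] = -5:-5/3 = 3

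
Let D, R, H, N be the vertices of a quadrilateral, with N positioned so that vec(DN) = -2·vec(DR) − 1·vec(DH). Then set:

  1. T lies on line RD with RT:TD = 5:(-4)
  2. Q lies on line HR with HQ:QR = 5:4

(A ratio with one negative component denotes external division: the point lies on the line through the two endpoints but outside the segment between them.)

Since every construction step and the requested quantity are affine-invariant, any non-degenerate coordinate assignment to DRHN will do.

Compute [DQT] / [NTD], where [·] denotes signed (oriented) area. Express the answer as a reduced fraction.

[DQT]:[NTD] = -4/9

Choose coordinates D = (0, 0), R = (1, 0), H = (0, 1), N = (-2, -1).
1. T lies on line RD with RT:TD = 5:(-4) ⇒ T = (-4, 0)
2. Q lies on line HR with HQ:QR = 5:4 ⇒ Q = (5/9, 4/9)
2·[DQT] = 16/9, 2·[NTD] = -4
[DQT]:[NTD] = 16/9:-4 = -4/9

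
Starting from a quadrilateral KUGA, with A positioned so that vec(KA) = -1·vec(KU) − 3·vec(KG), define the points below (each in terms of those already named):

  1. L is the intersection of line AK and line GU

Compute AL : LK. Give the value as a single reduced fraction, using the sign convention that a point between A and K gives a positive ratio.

Work in coordinates with K = (0, 0), U = (1, 0), G = (0, 1), A = (-1, -3).
1. L is the intersection of line AK and line GU ⇒ L = (1/4, 3/4)
L = A + t·(K−A) with t = 5/4, so AL:LK = t:(1−t) = 5/4:-1/4

AL:LK = -5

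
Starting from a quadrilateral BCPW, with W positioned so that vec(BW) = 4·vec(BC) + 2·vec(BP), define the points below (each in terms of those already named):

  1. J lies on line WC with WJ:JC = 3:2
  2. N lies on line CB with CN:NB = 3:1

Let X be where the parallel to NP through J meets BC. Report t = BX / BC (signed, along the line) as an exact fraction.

Choose coordinates B = (0, 0), C = (1, 0), P = (0, 1), W = (4, 2).
1. J lies on line WC with WJ:JC = 3:2 ⇒ J = (11/5, 4/5)
2. N lies on line CB with CN:NB = 3:1 ⇒ N = (1/4, 0)
through J parallel to NP: direction (-1/4, 1); meets BC at X = (12/5, 0)
X = B + t·(C−B) with t = 12/5

t = 12/5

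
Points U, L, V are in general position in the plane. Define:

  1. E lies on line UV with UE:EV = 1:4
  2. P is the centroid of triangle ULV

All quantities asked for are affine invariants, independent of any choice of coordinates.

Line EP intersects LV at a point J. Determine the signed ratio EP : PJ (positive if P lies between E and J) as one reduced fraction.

EP:PJ = 7/5

Set U = (0, 0), L = (1, 0), V = (0, 1); any affine frame gives the same invariant.
1. E lies on line UV with UE:EV = 1:4 ⇒ E = (0, 1/5)
2. P is the centroid of triangle ULV ⇒ P = (1/3, 1/3)
line EP meets LV at J = (4/7, 3/7)
P = E + t·(J−E) with t = 7/12, so EP:PJ = 7/12:5/12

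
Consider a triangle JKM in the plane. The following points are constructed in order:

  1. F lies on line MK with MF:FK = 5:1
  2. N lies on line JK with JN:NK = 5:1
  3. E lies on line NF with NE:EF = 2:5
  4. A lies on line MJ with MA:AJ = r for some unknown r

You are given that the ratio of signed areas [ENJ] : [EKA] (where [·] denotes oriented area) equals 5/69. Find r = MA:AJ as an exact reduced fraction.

r = -4/3

Set J = (0, 0), K = (1, 0), M = (0, 1); any affine frame gives the same invariant.
1. F lies on line MK with MF:FK = 5:1 ⇒ F = (5/6, 1/6)
2. N lies on line JK with JN:NK = 5:1 ⇒ N = (5/6, 0)
3. E lies on line NF with NE:EF = 2:5 ⇒ E = (5/6, 1/21)
4. With MA:AJ = r, write λ = r/(r+1) so A = M + λ·(J−M); A is affine-linear in λ
Every point depending on A is an affine combination of A and λ-independent points, so each such coordinate is linear in λ; the λ² term in each signed area is a multiple of (J−M)×(J−M) = 0, so 2·[ENJ] and 2·[EKA] are each linear in λ. Evaluating at λ=0 and λ=1:
  2·[ENJ] = -5/126,   2·[EKA] = -1/6·λ + 5/42
So [ENJ]:[EKA] = (-5/126) / (-1/6·λ + 5/42). Setting this equal to 5/69:
  -5/126 = 5/69·(-1/6·λ + 5/42)  ⇒  λ = 4
Then r = λ/(1−λ) = (4)/(-3) = -4/3. Check: with r = -4/3, A = (0, -3) and [ENJ]:[EKA] = 5/69 as required.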